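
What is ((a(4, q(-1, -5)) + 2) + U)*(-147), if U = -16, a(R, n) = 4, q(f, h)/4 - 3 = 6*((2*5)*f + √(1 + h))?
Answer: 1470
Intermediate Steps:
q(f, h) = 12 + 24*√(1 + h) + 240*f (q(f, h) = 12 + 4*(6*((2*5)*f + √(1 + h))) = 12 + 4*(6*(10*f + √(1 + h))) = 12 + 4*(6*(√(1 + h) + 10*f)) = 12 + 4*(6*√(1 + h) + 60*f) = 12 + (24*√(1 + h) + 240*f) = 12 + 24*√(1 + h) + 240*f)
((a(4, q(-1, -5)) + 2) + U)*(-147) = ((4 + 2) - 16)*(-147) = (6 - 16)*(-147) = -10*(-147) = 1470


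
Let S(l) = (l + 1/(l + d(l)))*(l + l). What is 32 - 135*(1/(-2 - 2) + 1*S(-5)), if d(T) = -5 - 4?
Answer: -189859/28 ≈ -6780.7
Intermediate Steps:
d(T) = -9
S(l) = 2*l*(l + 1/(-9 + l)) (S(l) = (l + 1/(l - 9))*(l + l) = (l + 1/(-9 + l))*(2*l) = 2*l*(l + 1/(-9 + l)))
32 - 135*(1/(-2 - 2) + 1*S(-5)) = 32 - 135*(1/(-2 - 2) + 1*(2*(-5)*(1 + (-5)**2 - 9*(-5))/(-9 - 5))) = 32 - 135*(1/(-4) + 1*(2*(-5)*(1 + 25 + 45)/(-14))) = 32 - 135*(-1/4 + 1*(2*(-5)*(-1/14)*71)) = 32 - 135*(-1/4 + 1*(355/7)) = 32 - 135*(-1/4 + 355/7) = 32 - 135*1413/28 = 32 - 190755/28 = -189859/28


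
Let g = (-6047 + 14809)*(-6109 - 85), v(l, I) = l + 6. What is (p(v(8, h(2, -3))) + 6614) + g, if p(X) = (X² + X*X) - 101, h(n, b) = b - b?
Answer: -54264923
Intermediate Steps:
h(n, b) = 0
v(l, I) = 6 + l
p(X) = -101 + 2*X² (p(X) = (X² + X²) - 101 = 2*X² - 101 = -101 + 2*X²)
g = -54271828 (g = 8762*(-6194) = -54271828)
(p(v(8, h(2, -3))) + 6614) + g = ((-101 + 2*(6 + 8)²) + 6614) - 54271828 = ((-101 + 2*14²) + 6614) - 54271828 = ((-101 + 2*196) + 6614) - 54271828 = ((-101 + 392) + 6614) - 54271828 = (291 + 6614) - 54271828 = 6905 - 54271828 = -54264923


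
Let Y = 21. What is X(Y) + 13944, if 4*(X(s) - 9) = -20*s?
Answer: 13848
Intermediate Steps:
X(s) = 9 - 5*s (X(s) = 9 + (-20*s)/4 = 9 - 5*s)
X(Y) + 13944 = (9 - 5*21) + 13944 = (9 - 105) + 13944 = -96 + 13944 = 13848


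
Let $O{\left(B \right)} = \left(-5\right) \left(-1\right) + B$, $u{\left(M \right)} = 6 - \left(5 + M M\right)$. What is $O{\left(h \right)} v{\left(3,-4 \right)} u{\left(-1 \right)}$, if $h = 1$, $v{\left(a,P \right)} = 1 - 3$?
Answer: $0$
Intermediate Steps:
$v{\left(a,P \right)} = -2$ ($v{\left(a,P \right)} = 1 - 3 = -2$)
$u{\left(M \right)} = 1 - M^{2}$ ($u{\left(M \right)} = 6 - \left(5 + M^{2}\right) = 1 - M^{2}$)
$O{\left(B \right)} = 5 + B$
$O{\left(h \right)} v{\left(3,-4 \right)} u{\left(-1 \right)} = \left(5 + 1\right) \left(-2\right) \left(1 - \left(-1\right)^{2}\right) = 6 \left(-2\right) \left(1 - 1\right) = - 12 \left(1 - 1\right) = \left(-12\right) 0 = 0$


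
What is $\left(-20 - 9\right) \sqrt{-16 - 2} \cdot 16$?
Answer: $- 1392 i \sqrt{2} \approx - 1968.6 i$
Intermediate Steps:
$\left(-20 - 9\right) \sqrt{-16 - 2} \cdot 16 = - 29 \sqrt{-18} \cdot 16 = - 29 \cdot 3 i \sqrt{2} \cdot 16 = - 87 i \sqrt{2} \cdot 16 = - 1392 i \sqrt{2}$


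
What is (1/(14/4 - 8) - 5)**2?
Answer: 2209/81 ≈ 27.272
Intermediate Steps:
(1/(14/4 - 8) - 5)**2 = (1/(14*(1/4) - 8) - 5)**2 = (1/(7/2 - 8) - 5)**2 = (1/(-9/2) - 5)**2 = (-2/9 - 5)**2 = (-47/9)**2 = 2209/81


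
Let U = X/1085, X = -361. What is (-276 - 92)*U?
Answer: 132848/1085 ≈ 122.44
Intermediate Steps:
U = -361/1085 ≈ -0.33272
(-276 - 92)*U = (-276 - 92)*(-361/1085) = -368*(-361/1085) = 132848/1085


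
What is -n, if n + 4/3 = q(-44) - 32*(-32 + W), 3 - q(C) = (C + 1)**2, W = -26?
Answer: -26/3 ≈ -8.6667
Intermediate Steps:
q(C) = 3 - (1 + C)**2 (q(C) = 3 - (C + 1)**2 = 3 - (1 + C)**2)
n = 26/3 (n = -4/3 + ((3 - (1 - 44)**2) - 32*(-32 - 26)) = -4/3 + ((3 - 1*(-43)**2) - 32*(-58)) = -4/3 + ((3 - 1*1849) - 1*(-1856)) = -4/3 + ((3 - 1849) + 1856) = -4/3 + (-1846 + 1856) = -4/3 + 10 = 26/3 ≈ 8.6667)
-n = -1*26/3 = -26/3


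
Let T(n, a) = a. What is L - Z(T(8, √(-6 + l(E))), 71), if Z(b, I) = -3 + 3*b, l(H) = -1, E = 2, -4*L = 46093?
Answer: -46081/4 - 3*I*√7 ≈ -11520.0 - 7.9373*I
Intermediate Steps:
L = -46093/4 (L = -¼*46093 = -46093/4 ≈ -11523.)
L - Z(T(8, √(-6 + l(E))), 71) = -46093/4 - (-3 + 3*√(-6 - 1)) = -46093/4 - (-3 + 3*√(-7)) = -46093/4 - (-3 + 3*(I*√7)) = -46093/4 - (-3 + 3*I*√7) = -46093/4 + (3 - 3*I*√7) = -46081/4 - 3*I*√7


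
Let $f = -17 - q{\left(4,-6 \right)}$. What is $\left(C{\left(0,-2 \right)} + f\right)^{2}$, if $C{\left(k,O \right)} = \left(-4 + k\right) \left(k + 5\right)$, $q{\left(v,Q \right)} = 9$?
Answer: $2116$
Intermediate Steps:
$C{\left(k,O \right)} = \left(-4 + k\right) \left(5 + k\right)$
$f = -26$ ($f = -17 - 9 = -26$)
$\left(C{\left(0,-2 \right)} + f\right)^{2} = \left(\left(-20 + 0 + 0^{2}\right) - 26\right)^{2} = \left(\left(-20 + 0 + 0\right) - 26\right)^{2} = \left(-20 - 26\right)^{2} = \left(-46\right)^{2} = 2116$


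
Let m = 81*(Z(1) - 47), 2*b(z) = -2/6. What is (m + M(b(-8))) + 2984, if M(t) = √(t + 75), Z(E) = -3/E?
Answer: -1066 + √2694/6 ≈ -1057.3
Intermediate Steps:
b(z) = -⅙ (b(z) = (-2/6)/2 = (-2*⅙)/2 = (½)*(-⅓) = -⅙)
M(t) = √(75 + t)
m = -4050 (m = 81*(-3/1 - 47) = 81*(-3*1 - 47) = 81*(-3 - 47) = 81*(-50) = -4050)
(m + M(b(-8))) + 2984 = (-4050 + √(75 - ⅙)) + 2984 = (-4050 + √(449/6)) + 2984 = (-4050 + √2694/6) + 2984 = -1066 + √2694/6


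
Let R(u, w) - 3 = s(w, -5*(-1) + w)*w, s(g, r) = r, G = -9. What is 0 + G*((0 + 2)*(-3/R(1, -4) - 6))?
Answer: 54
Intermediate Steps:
R(u, w) = 3 + w*(5 + w) (R(u, w) = 3 + (-5*(-1) + w)*w = 3 + (5 + w)*w = 3 + w*(5 + w))
0 + G*((0 + 2)*(-3/R(1, -4) - 6)) = 0 - 9*(0 + 2)*(-3/(3 - 4*(5 - 4)) - 6) = 0 - 18*(-3/(3 - 4*1) - 6) = 0 - 18*(-3/(3 - 4) - 6) = 0 - 18*(-3/(-1) - 6) = 0 - 18*(-3*(-1) - 6) = 0 - 18*(3 - 6) = 0 - 18*(-3) = 0 - 9*(-6) = 0 + 54 = 54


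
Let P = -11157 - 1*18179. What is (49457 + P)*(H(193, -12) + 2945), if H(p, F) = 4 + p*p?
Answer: 808823958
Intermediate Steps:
P = -29336 (P = -11157 - 18179 = -29336)
H(p, F) = 4 + p²
(49457 + P)*(H(193, -12) + 2945) = (49457 - 29336)*((4 + 193²) + 2945) = 20121*((4 + 37249) + 2945) = 20121*(37253 + 2945) = 20121*40198 = 808823958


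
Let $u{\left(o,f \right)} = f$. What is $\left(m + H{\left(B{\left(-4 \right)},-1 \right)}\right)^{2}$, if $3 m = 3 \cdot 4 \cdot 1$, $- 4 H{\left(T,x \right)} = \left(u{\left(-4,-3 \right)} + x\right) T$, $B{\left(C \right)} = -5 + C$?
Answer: $25$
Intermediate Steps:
$H{\left(T,x \right)} = - \frac{T \left(-3 + x\right)}{4}$ ($H{\left(T,x \right)} = - \frac{\left(-3 + x\right) T}{4} = - \frac{T \left(-3 + x\right)}{4}$)
$m = 4$ ($m = \frac{3 \cdot 4 \cdot 1}{3} = \frac{12 \cdot 1}{3} = \frac{1}{3} \cdot 12 = 4$)
$\left(m + H{\left(B{\left(-4 \right)},-1 \right)}\right)^{2} = \left(4 + \frac{\left(-5 - 4\right) \left(3 - -1\right)}{4}\right)^{2} = \left(4 + \frac{1}{4} \left(-9\right) \left(3 + 1\right)\right)^{2} = \left(4 + \frac{1}{4} \left(-9\right) 4\right)^{2} = \left(4 - 9\right)^{2} = \left(-5\right)^{2} = 25$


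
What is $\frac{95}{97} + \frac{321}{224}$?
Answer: $\frac{52417}{21728} \approx 2.4124$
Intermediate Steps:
$\frac{95}{97} + \frac{321}{224} = \frac{52417}{21728}$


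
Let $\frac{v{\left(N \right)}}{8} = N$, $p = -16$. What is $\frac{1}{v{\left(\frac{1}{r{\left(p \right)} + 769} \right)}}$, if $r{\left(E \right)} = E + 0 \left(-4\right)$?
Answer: $\frac{753}{8} \approx 94.125$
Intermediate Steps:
$r{\left(E \right)} = E$ ($r{\left(E \right)} = E + 0 = E$)
$v{\left(N \right)} = 8 N$
$\frac{1}{v{\left(\frac{1}{r{\left(p \right)} + 769} \right)}} = \frac{1}{8 \frac{1}{-16 + 769}} = \frac{1}{8 \cdot \frac{1}{753}} = \frac{1}{\frac{8}{753}} = \frac{753}{8}$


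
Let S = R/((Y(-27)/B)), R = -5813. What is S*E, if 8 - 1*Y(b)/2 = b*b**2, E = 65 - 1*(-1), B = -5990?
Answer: 1149055710/19691 ≈ 58354.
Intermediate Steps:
E = 66 (E = 65 + 1 = 66)
Y(b) = 16 - 2*b**3 (Y(b) = 16 - 2*b*b**2 = 16 - 2*b**3)
S = 17409935/19691 (S = -5813*(-5990/(16 - 2*(-27)**3)) = -5813*(-5990/(16 - 2*(-19683))) = -5813*(-5990/(16 + 39366)) = -5813/(39382*(-1/5990)) = -5813/(-19691/2995) = -5813*(-2995/19691) = 17409935/19691 ≈ 884.16)
S*E = (17409935/19691)*66 = 1149055710/19691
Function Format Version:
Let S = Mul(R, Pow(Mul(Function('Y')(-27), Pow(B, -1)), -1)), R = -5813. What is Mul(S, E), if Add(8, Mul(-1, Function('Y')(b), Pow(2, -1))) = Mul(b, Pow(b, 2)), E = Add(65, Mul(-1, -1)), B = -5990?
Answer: Rational(1149055710, 19691) ≈ 58354.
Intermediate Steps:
E = 66 (E = Add(65, 1) = 66)
Function('Y')(b) = Add(16, Mul(-2, Pow(b, 3))) (Function('Y')(b) = Add(16, Mul(-2, Mul(b, Pow(b, 2)))) = Add(16, Mul(-2, Pow(b, 3))))
S = Rational(17409935, 19691) (S = Mul(-5813, Pow(Mul(Add(16, Mul(-2, Pow(-27, 3))), Pow(-5990, -1)), -1)) = Mul(-5813, Pow(Mul(Add(16, Mul(-2, -19683)), Rational(-1, 5990)), -1)) = Mul(-5813, Pow(Mul(Add(16, 39366), Rational(-1, 5990)), -1)) = Mul(-5813, Pow(Mul(39382, Rational(-1, 5990)), -1)) = Mul(-5813, Pow(Rational(-19691, 2995), -1)) = Mul(-5813, Rational(-2995, 19691)) = Rational(17409935, 19691) ≈ 884.16)
Mul(S, E) = Mul(Rational(17409935, 19691), 66) = Rational(1149055710, 19691)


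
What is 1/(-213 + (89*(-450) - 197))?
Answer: -1/40460 ≈ -2.4716e-5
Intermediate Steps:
1/(-213 + (89*(-450) - 197)) = 1/(-213 + (-40050 - 197)) = 1/(-213 - 40247) = 1/(-40460) = -1/40460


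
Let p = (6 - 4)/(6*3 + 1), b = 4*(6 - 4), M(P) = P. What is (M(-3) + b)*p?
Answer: 10/19 ≈ 0.52632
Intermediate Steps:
b = 8 (b = 4*2 = 8)
p = 2/19 (p = 2/(18 + 1) = 2/19 ≈ 0.10526)
(M(-3) + b)*p = (-3 + 8)*(2/19) = 5*(2/19) = 10/19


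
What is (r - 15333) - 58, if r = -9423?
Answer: -24814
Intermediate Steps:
(r - 15333) - 58 = (-9423 - 15333) - 58 = -24756 - 58 = -24814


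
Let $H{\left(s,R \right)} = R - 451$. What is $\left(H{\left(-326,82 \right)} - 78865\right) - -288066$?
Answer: $208832$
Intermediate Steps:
$H{\left(s,R \right)} = -451 + R$
$\left(H{\left(-326,82 \right)} - 78865\right) - -288066 = \left(\left(-451 + 82\right) - 78865\right) - -288066 = \left(-369 - 78865\right) + 288066 = -79234 + 288066 = 208832$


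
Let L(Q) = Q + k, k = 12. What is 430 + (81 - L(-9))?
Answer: 508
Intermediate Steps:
L(Q) = 12 + Q (L(Q) = Q + 12 = 12 + Q)
430 + (81 - L(-9)) = 430 + (81 - (12 - 9)) = 430 + (81 - 1*3) = 430 + (81 - 3) = 430 + 78 = 508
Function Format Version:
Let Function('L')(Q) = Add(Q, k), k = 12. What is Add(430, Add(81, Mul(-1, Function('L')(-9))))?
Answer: 508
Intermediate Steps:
Function('L')(Q) = Add(12, Q) (Function('L')(Q) = Add(Q, 12) = Add(12, Q))
Add(430, Add(81, Mul(-1, Function('L')(-9)))) = Add(430, Add(81, Mul(-1, Add(12, -9)))) = Add(430, Add(81, Mul(-1, 3))) = Add(430, Add(81, -3)) = Add(430, 78) = 508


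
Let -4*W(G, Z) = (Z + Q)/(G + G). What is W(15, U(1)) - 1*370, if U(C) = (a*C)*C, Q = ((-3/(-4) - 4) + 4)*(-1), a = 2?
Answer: -35521/96 ≈ -370.01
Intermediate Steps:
Q = -¾ (Q = ((-3*(-¼) - 4) + 4)*(-1) = ((¾ - 4) + 4)*(-1) = (-13/4 + 4)*(-1) = (¾)*(-1) = -¾ ≈ -0.75000)
U(C) = 2*C² (U(C) = (2*C)*C = 2*C²)
W(G, Z) = -(-¾ + Z)/(8*G) (W(G, Z) = -(Z - ¾)/(4*(G + G)) = -(-¾ + Z)/(4*(2*G)) = -(-¾ + Z)*1/(2*G)/4 = -(-¾ + Z)/(8*G))
W(15, U(1)) - 1*370 = (1/32)*(3 - 8*1²)/15 - 1*370 = (1/32)*(1/15)*(3 - 8) - 370 = (1/32)*(1/15)*(-5) - 370 = -1/96 - 370 = -35521/96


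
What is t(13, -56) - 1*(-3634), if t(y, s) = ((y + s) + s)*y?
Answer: 2347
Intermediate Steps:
t(y, s) = y*(y + 2*s) (t(y, s) = ((s + y) + s)*y = (y + 2*s)*y = y*(y + 2*s))
t(13, -56) - 1*(-3634) = 13*(13 + 2*(-56)) - 1*(-3634) = 13*(13 - 112) + 3634 = 13*(-99) + 3634 = -1287 + 3634 = 2347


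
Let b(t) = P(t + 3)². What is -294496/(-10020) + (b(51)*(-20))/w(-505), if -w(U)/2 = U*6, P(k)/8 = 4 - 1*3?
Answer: 7382584/253005 ≈ 29.180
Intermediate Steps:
P(k) = 8 (P(k) = 8*(4 - 1*3) = 8*(4 - 3) = 8*1 = 8)
b(t) = 64 (b(t) = 8² = 64)
w(U) = -12*U (w(U) = -2*U*6 = -12*U)
-294496/(-10020) + (b(51)*(-20))/w(-505) = -294496/(-10020) + (64*(-20))/((-12*(-505))) = -294496*(-1/10020) - 1280/6060 = 73624/2505 - 1280*1/6060 = 73624/2505 - 64/303 = 7382584/253005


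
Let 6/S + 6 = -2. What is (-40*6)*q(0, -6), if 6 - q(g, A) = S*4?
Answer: -2160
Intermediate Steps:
S = -3/4 (S = 6/(-6 - 2) = 6/(-8) = 6*(-1/8) = -3/4 ≈ -0.75000)
q(g, A) = 9 (q(g, A) = 6 - (-3)*4/4 = 6 - 1*(-3) = 6 + 3 = 9)
(-40*6)*q(0, -6) = -40*6*9 = -240*9 = -2160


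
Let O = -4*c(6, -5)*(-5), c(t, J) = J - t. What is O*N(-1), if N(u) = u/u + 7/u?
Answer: 1320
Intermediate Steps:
N(u) = 1 + 7/u
O = -220 (O = -4*(-5 - 1*6)*(-5) = -4*(-5 - 6)*(-5) = -4*(-11)*(-5) = 44*(-5) = -220)
O*N(-1) = -220*(7 - 1)/(-1) = -(-220)*6 = -220*(-6) = 1320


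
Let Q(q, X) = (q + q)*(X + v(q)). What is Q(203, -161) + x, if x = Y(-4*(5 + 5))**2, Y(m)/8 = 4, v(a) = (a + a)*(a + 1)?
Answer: 33562202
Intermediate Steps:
v(a) = 2*a*(1 + a) (v(a) = (2*a)*(1 + a) = 2*a*(1 + a))
Q(q, X) = 2*q*(X + 2*q*(1 + q)) (Q(q, X) = (q + q)*(X + 2*q*(1 + q)) = (2*q)*(X + 2*q*(1 + q)) = 2*q*(X + 2*q*(1 + q)))
Y(m) = 32 (Y(m) = 8*4 = 32)
x = 1024 (x = 32**2 = 1024)
Q(203, -161) + x = 2*203*(-161 + 2*203*(1 + 203)) + 1024 = 2*203*(-161 + 2*203*204) + 1024 = 2*203*(-161 + 82824) + 1024 = 2*203*82663 + 1024 = 33561178 + 1024 = 33562202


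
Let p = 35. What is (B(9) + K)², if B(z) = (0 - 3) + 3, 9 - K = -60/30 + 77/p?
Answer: 1936/25 ≈ 77.440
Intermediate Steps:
K = 44/5 (K = 9 - (-60/30 + 77/35) = 9 - (-60*1/30 + 77*(1/35)) = 9 - (-2 + 11/5) = 9 - 1*⅕ = 9 - ⅕ = 44/5 ≈ 8.8000)
B(z) = 0 (B(z) = -3 + 3 = 0)
(B(9) + K)² = (0 + 44/5)² = (44/5)² = 1936/25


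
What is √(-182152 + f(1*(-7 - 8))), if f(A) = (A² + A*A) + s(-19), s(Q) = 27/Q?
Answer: I*√65594935/19 ≈ 426.27*I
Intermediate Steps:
f(A) = -27/19 + 2*A² (f(A) = (A² + A*A) + 27/(-19) = (A² + A²) + 27*(-1/19) = 2*A² - 27/19 = -27/19 + 2*A²)
√(-182152 + f(1*(-7 - 8))) = √(-182152 + (-27/19 + 2*(1*(-7 - 8))²)) = √(-182152 + (-27/19 + 2*(1*(-15))²)) = √(-182152 + (-27/19 + 2*(-15)²)) = √(-182152 + (-27/19 + 2*225)) = √(-182152 + (-27/19 + 450)) = √(-182152 + 8523/19) = √(-3452365/19) = I*√65594935/19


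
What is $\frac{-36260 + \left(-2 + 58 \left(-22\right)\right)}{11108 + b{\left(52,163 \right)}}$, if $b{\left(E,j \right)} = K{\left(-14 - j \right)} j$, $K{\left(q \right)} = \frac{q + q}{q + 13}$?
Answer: $- \frac{3078116}{939707} \approx -3.2756$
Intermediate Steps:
$K{\left(q \right)} = \frac{2 q}{13 + q}$
$b{\left(E,j \right)} = \frac{2 j \left(-14 - j\right)}{-1 - j}$ ($b{\left(E,j \right)} = \frac{2 \left(-14 - j\right)}{13 - \left(14 + j\right)} j = \frac{2 \left(-14 - j\right)}{-1 - j} j = \frac{2 j \left(-14 - j\right)}{-1 - j}$)
$\frac{-36260 + \left(-2 + 58 \left(-22\right)\right)}{11108 + b{\left(52,163 \right)}} = \frac{-36260 + \left(-2 + 58 \left(-22\right)\right)}{11108 + 2 \cdot 163 \frac{1}{1 + 163} \left(14 + 163\right)} = \frac{-36260 - 1278}{11108 + 2 \cdot 163 \cdot \frac{1}{164} \cdot 177} = - \frac{37538}{11108 + \frac{28851}{82}} = - \frac{37538}{\frac{939707}{82}} = \left(-37538\right) \frac{82}{939707} = - \frac{3078116}{939707}$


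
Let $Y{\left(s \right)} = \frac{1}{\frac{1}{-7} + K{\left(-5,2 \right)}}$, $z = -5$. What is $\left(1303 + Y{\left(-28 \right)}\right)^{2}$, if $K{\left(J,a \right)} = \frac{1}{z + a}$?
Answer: $\frac{169234081}{100} \approx 1.6923 \cdot 10^{6}$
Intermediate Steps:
$K{\left(J,a \right)} = \frac{1}{-5 + a}$
$Y{\left(s \right)} = - \frac{21}{10}$ ($Y{\left(s \right)} = \frac{1}{\frac{1}{-7} + \frac{1}{-5 + 2}} = \frac{1}{- \frac{1}{7} + \frac{1}{-3}} = \frac{1}{- \frac{1}{7} - \frac{1}{3}} = \frac{1}{- \frac{10}{21}} = - \frac{21}{10}$)
$\left(1303 + Y{\left(-28 \right)}\right)^{2} = \left(1303 - \frac{21}{10}\right)^{2} = \left(\frac{13009}{10}\right)^{2} = \frac{169234081}{100}$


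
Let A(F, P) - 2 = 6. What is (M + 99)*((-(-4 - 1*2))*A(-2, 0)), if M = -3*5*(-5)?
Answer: 8352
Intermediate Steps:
A(F, P) = 8 (A(F, P) = 2 + 6 = 8)
M = 75 (M = -15*(-5) = 75)
(M + 99)*((-(-4 - 1*2))*A(-2, 0)) = (75 + 99)*(-(-4 - 1*2)*8) = 174*(-(-4 - 2)*8) = 174*(-1*(-6)*8) = 174*(6*8) = 174*48 = 8352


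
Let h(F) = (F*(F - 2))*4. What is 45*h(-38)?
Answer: 273600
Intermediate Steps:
h(F) = 4*F*(-2 + F) (h(F) = (F*(-2 + F))*4 = 4*F*(-2 + F))
45*h(-38) = 45*(4*(-38)*(-2 - 38)) = 45*(4*(-38)*(-40)) = 45*6080 = 273600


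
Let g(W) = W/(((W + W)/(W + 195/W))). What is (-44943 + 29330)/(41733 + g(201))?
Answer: -1046071/2802877 ≈ -0.37321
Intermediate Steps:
g(W) = W/2 + 195/(2*W) (g(W) = W/(((2*W)/(W + 195/W))) = W/((2*W/(W + 195/W))) = W*((W + 195/W)/(2*W)) = W/2 + 195/(2*W))
(-44943 + 29330)/(41733 + g(201)) = (-44943 + 29330)/(41733 + (1/2)*(195 + 201**2)/201) = -15613/(41733 + (1/2)*(1/201)*(195 + 40401)) = -15613/(41733 + (1/2)*(1/201)*40596) = -15613/(41733 + 6766/67) = -15613/2802877/67 = -15613*67/2802877 = -1046071/2802877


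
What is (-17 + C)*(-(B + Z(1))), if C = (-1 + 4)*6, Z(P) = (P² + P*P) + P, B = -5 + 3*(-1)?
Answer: 5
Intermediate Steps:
B = -8 (B = -5 - 3 = -8)
Z(P) = P + 2*P² (Z(P) = (P² + P²) + P = 2*P² + P = P + 2*P²)
C = 18 (C = 3*6 = 18)
(-17 + C)*(-(B + Z(1))) = (-17 + 18)*(-(-8 + 1*(1 + 2*1))) = 1*(-(-8 + 1*(1 + 2))) = 1*(-(-8 + 1*3)) = 1*(-(-8 + 3)) = 1*(-1*(-5)) = 1*5 = 5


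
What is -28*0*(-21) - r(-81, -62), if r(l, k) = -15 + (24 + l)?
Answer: 72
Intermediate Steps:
r(l, k) = 9 + l
-28*0*(-21) - r(-81, -62) = -28*0*(-21) - (9 - 81) = 0*(-21) - 1*(-72) = 0 + 72 = 72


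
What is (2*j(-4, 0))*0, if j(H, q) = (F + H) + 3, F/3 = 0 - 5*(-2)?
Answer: 0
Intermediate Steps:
F = 30 (F = 3*(0 - 5*(-2)) = 3*(0 + 10) = 3*10 = 30)
j(H, q) = 33 + H (j(H, q) = (30 + H) + 3 = 33 + H)
(2*j(-4, 0))*0 = (2*(33 - 4))*0 = (2*29)*0 = 58*0 = 0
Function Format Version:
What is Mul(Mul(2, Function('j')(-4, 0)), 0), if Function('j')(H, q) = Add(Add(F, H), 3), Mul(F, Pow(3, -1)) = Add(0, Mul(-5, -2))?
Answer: 0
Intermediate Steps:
F = 30 (F = Mul(3, Add(0, Mul(-5, -2))) = Mul(3, Add(0, 10)) = Mul(3, 10) = 30)
Function('j')(H, q) = Add(33, H) (Function('j')(H, q) = Add(Add(30, H), 3) = Add(33, H))
Mul(Mul(2, Function('j')(-4, 0)), 0) = Mul(Mul(2, Add(33, -4)), 0) = Mul(Mul(2, 29), 0) = Mul(58, 0) = 0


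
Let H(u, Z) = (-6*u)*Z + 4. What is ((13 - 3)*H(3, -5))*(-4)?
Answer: -3760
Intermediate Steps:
H(u, Z) = 4 - 6*Z*u (H(u, Z) = -6*Z*u + 4 = 4 - 6*Z*u)
((13 - 3)*H(3, -5))*(-4) = ((13 - 3)*(4 - 6*(-5)*3))*(-4) = (10*(4 + 90))*(-4) = (10*94)*(-4) = 940*(-4) = -3760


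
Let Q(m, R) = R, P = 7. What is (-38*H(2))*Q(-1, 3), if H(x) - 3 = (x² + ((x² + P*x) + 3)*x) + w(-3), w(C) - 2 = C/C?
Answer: -5928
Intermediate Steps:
w(C) = 3 (w(C) = 2 + C/C = 2 + 1 = 3)
H(x) = 6 + x² + x*(3 + x² + 7*x) (H(x) = 3 + ((x² + ((x² + 7*x) + 3)*x) + 3) = 3 + ((x² + (3 + x² + 7*x)*x) + 3) = 3 + ((x² + x*(3 + x² + 7*x)) + 3) = 3 + (3 + x² + x*(3 + x² + 7*x)) = 6 + x² + x*(3 + x² + 7*x))
(-38*H(2))*Q(-1, 3) = -38*(6 + 2³ + 3*2 + 8*2²)*3 = -38*(6 + 8 + 6 + 8*4)*3 = -38*(6 + 8 + 6 + 32)*3 = -38*52*3 = -1976*3 = -5928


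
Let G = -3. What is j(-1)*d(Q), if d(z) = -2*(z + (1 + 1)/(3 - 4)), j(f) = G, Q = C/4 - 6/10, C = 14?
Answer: 27/5 ≈ 5.4000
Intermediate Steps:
Q = 29/10 (Q = 14/4 - 6/10 = 14*(1/4) - 6*1/10 = 7/2 - 3/5 = 29/10 ≈ 2.9000)
j(f) = -3
d(z) = 4 - 2*z (d(z) = -2*(z + 2/(-1)) = -2*(z + 2*(-1)) = -2*(z - 2) = -2*(-2 + z) = 4 - 2*z)
j(-1)*d(Q) = -3*(4 - 2*29/10) = -3*(4 - 29/5) = -3*(-9/5) = 27/5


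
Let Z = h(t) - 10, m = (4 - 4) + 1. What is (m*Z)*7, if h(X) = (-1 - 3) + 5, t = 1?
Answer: -63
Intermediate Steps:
m = 1 (m = 0 + 1 = 1)
h(X) = 1 (h(X) = -4 + 5 = 1)
Z = -9 (Z = 1 - 10 = -9)
(m*Z)*7 = (1*(-9))*7 = -9*7 = -63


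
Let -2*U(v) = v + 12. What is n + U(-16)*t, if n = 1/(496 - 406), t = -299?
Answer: -53819/90 ≈ -597.99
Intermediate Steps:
n = 1/90 ≈ 0.011111
U(v) = -6 - v/2 (U(v) = -(v + 12)/2 = -(12 + v)/2 = -6 - v/2)
n + U(-16)*t = 1/90 + (-6 - ½*(-16))*(-299) = 1/90 + (-6 + 8)*(-299) = 1/90 + 2*(-299) = 1/90 - 598 = -53819/90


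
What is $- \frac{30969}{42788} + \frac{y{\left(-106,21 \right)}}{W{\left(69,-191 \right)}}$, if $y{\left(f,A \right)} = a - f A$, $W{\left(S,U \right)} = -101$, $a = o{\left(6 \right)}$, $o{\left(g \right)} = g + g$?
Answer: $- \frac{98887413}{4321588} \approx -22.882$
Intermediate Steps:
$o{\left(g \right)} = 2 g$
$a = 12$ ($a = 2 \cdot 6 = 12$)
$y{\left(f,A \right)} = 12 - A f$ ($y{\left(f,A \right)} = 12 - f A = 12 - A f$)
$- \frac{30969}{42788} + \frac{y{\left(-106,21 \right)}}{W{\left(69,-191 \right)}} = - \frac{30969}{42788} + \frac{12 - 21 \left(-106\right)}{-101} = \left(-30969\right) \frac{1}{42788} + \left(12 + 2226\right) \left(- \frac{1}{101}\right) = - \frac{30969}{42788} + 2238 \left(- \frac{1}{101}\right) = - \frac{30969}{42788} - \frac{2238}{101} = - \frac{98887413}{4321588}$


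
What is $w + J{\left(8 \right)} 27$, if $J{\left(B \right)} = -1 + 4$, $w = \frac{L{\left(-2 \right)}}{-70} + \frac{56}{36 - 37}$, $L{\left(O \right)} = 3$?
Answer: $\frac{1747}{70} \approx 24.957$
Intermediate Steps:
$w = - \frac{3923}{70}$ ($w = \frac{3}{-70} + \frac{56}{36 - 37} = 3 \left(- \frac{1}{70}\right) + \frac{56}{36 - 37} = - \frac{3}{70} + \frac{56}{-1} = - \frac{3}{70} + 56 \left(-1\right) = - \frac{3}{70} - 56 = - \frac{3923}{70} \approx -56.043$)
$J{\left(B \right)} = 3$
$w + J{\left(8 \right)} 27 = - \frac{3923}{70} + 3 \cdot 27 = - \frac{3923}{70} + 81 = \frac{1747}{70}$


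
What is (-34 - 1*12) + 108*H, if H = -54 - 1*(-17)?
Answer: -4042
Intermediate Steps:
H = -37 (H = -54 + 17 = -37)
(-34 - 1*12) + 108*H = (-34 - 1*12) + 108*(-37) = (-34 - 12) - 3996 = -46 - 3996 = -4042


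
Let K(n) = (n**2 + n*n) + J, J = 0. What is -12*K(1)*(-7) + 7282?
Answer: 7450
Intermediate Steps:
K(n) = 2*n**2 (K(n) = (n**2 + n*n) + 0 = (n**2 + n**2) + 0 = 2*n**2 + 0 = 2*n**2)
-12*K(1)*(-7) + 7282 = -24*1**2*(-7) + 7282 = -24*(-7) + 7282 = 168 + 7282 = 7450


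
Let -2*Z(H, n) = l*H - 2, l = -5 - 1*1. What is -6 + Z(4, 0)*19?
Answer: 241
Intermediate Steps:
l = -6 (l = -5 - 1 = -6)
Z(H, n) = 1 + 3*H (Z(H, n) = -(-6*H - 2)/2 = -(-2 - 6*H)/2 = 1 + 3*H)
-6 + Z(4, 0)*19 = -6 + (1 + 3*4)*19 = -6 + (1 + 12)*19 = -6 + 13*19 = -6 + 247 = 241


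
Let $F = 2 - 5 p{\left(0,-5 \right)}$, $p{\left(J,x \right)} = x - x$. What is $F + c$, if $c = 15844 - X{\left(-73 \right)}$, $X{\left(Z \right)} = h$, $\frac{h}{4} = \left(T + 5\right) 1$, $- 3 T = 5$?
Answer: $\frac{47498}{3} \approx 15833.0$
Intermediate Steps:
$T = - \frac{5}{3}$ ($T = \left(- \frac{1}{3}\right) 5 = - \frac{5}{3} \approx -1.6667$)
$p{\left(J,x \right)} = 0$
$h = \frac{40}{3}$ ($h = 4 \left(- \frac{5}{3} + 5\right) 1 = 4 \cdot \frac{10}{3} \cdot 1 = 4 \cdot \frac{10}{3} = \frac{40}{3} \approx 13.333$)
$X{\left(Z \right)} = \frac{40}{3}$
$F = 2$ ($F = 2 - 0 = 2 + 0 = 2$)
$c = \frac{47492}{3}$ ($c = 15844 - \frac{40}{3} = \frac{47492}{3} \approx 15831.0$)
$F + c = 2 + \frac{47492}{3} = \frac{47498}{3}$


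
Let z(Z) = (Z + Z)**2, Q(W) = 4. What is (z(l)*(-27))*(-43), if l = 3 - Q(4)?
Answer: 4644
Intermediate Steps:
l = -1 (l = 3 - 1*4 = 3 - 4 = -1)
z(Z) = 4*Z**2 (z(Z) = (2*Z)**2 = 4*Z**2)
(z(l)*(-27))*(-43) = ((4*(-1)**2)*(-27))*(-43) = ((4*1)*(-27))*(-43) = (4*(-27))*(-43) = -108*(-43) = 4644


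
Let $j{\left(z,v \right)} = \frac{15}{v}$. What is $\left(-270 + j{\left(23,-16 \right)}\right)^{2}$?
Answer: $\frac{18792225}{256} \approx 73407.0$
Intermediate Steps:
$\left(-270 + j{\left(23,-16 \right)}\right)^{2} = \left(-270 + \frac{15}{-16}\right)^{2} = \left(-270 + 15 \left(- \frac{1}{16}\right)\right)^{2} = \left(-270 - \frac{15}{16}\right)^{2} = \left(- \frac{4335}{16}\right)^{2} = \frac{18792225}{256}$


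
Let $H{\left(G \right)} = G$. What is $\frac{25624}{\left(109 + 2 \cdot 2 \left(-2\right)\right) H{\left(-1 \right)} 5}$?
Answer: $- \frac{25624}{505} \approx -50.741$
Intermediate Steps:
$\frac{25624}{\left(109 + 2 \cdot 2 \left(-2\right)\right) H{\left(-1 \right)} 5} = \frac{25624}{\left(109 + 2 \cdot 2 \left(-2\right)\right) \left(\left(-1\right) 5\right)} = \frac{25624}{\left(109 + 4 \left(-2\right)\right) \left(-5\right)} = \frac{25624}{\left(109 - 8\right) \left(-5\right)} = \frac{25624}{101 \left(-5\right)} = \frac{25624}{-505} = 25624 \left(- \frac{1}{505}\right) = - \frac{25624}{505}$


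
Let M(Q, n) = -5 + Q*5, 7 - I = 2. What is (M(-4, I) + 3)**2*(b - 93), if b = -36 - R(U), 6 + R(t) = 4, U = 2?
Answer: -61468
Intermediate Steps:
I = 5 (I = 7 - 1*2 = 7 - 2 = 5)
R(t) = -2 (R(t) = -6 + 4 = -2)
M(Q, n) = -5 + 5*Q
b = -34 (b = -36 - 1*(-2) = -36 + 2 = -34)
(M(-4, I) + 3)**2*(b - 93) = ((-5 + 5*(-4)) + 3)**2*(-34 - 93) = ((-5 - 20) + 3)**2*(-127) = (-25 + 3)**2*(-127) = (-22)**2*(-127) = 484*(-127) = -61468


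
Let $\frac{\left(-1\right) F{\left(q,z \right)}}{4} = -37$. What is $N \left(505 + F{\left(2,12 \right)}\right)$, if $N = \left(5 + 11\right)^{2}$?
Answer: $167168$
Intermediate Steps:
$N = 256$ ($N = 16^{2} = 256$)
$F{\left(q,z \right)} = 148$ ($F{\left(q,z \right)} = \left(-4\right) \left(-37\right) = 148$)
$N \left(505 + F{\left(2,12 \right)}\right) = 256 \left(505 + 148\right) = 256 \cdot 653 = 167168$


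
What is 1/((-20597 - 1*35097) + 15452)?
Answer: -1/40242 ≈ -2.4850e-5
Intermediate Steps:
1/((-20597 - 1*35097) + 15452) = 1/((-20597 - 35097) + 15452) = 1/(-55694 + 15452) = 1/(-40242) = -1/40242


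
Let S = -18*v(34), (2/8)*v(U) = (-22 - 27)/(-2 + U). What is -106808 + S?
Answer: -426791/4 ≈ -1.0670e+5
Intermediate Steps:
v(U) = -196/(-2 + U) (v(U) = 4*((-22 - 27)/(-2 + U)) = 4*(-49/(-2 + U)) = -196/(-2 + U))
S = 441/4 (S = -(-3528)/(-2 + 34) = -(-3528)/32 = -18*(-49/8) = 441/4 ≈ 110.25)
-106808 + S = -106808 + 441/4 = -426791/4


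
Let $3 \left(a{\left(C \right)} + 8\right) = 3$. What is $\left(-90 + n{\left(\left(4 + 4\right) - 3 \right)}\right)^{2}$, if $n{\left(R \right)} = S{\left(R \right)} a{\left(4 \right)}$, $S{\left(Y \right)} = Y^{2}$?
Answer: $70225$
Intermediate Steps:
$a{\left(C \right)} = -7$ ($a{\left(C \right)} = -8 + \frac{1}{3} \cdot 3 = -8 + 1 = -7$)
$n{\left(R \right)} = - 7 R^{2}$ ($n{\left(R \right)} = R^{2} \left(-7\right) = - 7 R^{2}$)
$\left(-90 + n{\left(\left(4 + 4\right) - 3 \right)}\right)^{2} = \left(-90 - 7 \left(\left(4 + 4\right) - 3\right)^{2}\right)^{2} = \left(-90 - 7 \left(8 - 3\right)^{2}\right)^{2} = \left(-90 - 7 \cdot 5^{2}\right)^{2} = \left(-90 - 175\right)^{2} = \left(-265\right)^{2} = 70225$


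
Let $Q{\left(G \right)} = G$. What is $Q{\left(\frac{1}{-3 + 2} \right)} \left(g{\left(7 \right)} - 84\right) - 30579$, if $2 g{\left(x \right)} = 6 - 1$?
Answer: $- \frac{60995}{2} \approx -30498.0$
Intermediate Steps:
$g{\left(x \right)} = \frac{5}{2}$ ($g{\left(x \right)} = \frac{6 - 1}{2} = \frac{1}{2} \cdot 5 = \frac{5}{2}$)
$Q{\left(\frac{1}{-3 + 2} \right)} \left(g{\left(7 \right)} - 84\right) - 30579 = \frac{\frac{5}{2} - 84}{-3 + 2} - 30579 = \frac{1}{-1} \left(- \frac{163}{2}\right) - 30579 = \left(-1\right) \left(- \frac{163}{2}\right) - 30579 = \frac{163}{2} - 30579 = - \frac{60995}{2}$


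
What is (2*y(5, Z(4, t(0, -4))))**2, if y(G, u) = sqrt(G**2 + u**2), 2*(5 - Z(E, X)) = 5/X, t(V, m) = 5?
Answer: 181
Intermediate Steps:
Z(E, X) = 5 - 5/(2*X)
(2*y(5, Z(4, t(0, -4))))**2 = (2*sqrt(5**2 + (5 - 5/2/5)**2))**2 = (2*sqrt(25 + (5 - 5/2*1/5)**2))**2 = (2*sqrt(25 + (5 - 1/2)**2))**2 = (2*sqrt(25 + (9/2)**2))**2 = (2*sqrt(25 + 81/4))**2 = (2*sqrt(181/4))**2 = (2*(sqrt(181)/2))**2 = (sqrt(181))**2 = 181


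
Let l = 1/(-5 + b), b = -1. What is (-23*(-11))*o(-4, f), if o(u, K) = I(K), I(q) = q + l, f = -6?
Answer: -9361/6 ≈ -1560.2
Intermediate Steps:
l = -⅙ (l = 1/(-5 - 1) = 1/(-6) = -⅙ ≈ -0.16667)
I(q) = -⅙ + q (I(q) = q - ⅙ = -⅙ + q)
o(u, K) = -⅙ + K
(-23*(-11))*o(-4, f) = (-23*(-11))*(-⅙ - 6) = 253*(-37/6) = -9361/6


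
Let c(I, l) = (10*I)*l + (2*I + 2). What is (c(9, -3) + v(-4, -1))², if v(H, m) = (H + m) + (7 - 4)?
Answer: 63504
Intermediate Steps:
c(I, l) = 2 + 2*I + 10*I*l (c(I, l) = 10*I*l + (2 + 2*I) = 2 + 2*I + 10*I*l)
v(H, m) = 3 + H + m (v(H, m) = (H + m) + 3 = 3 + H + m)
(c(9, -3) + v(-4, -1))² = ((2 + 2*9 + 10*9*(-3)) + (3 - 4 - 1))² = ((2 + 18 - 270) - 2)² = (-250 - 2)² = (-252)² = 63504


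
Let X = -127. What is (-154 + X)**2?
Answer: 78961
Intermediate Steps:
(-154 + X)**2 = (-154 - 127)**2 = (-281)**2 = 78961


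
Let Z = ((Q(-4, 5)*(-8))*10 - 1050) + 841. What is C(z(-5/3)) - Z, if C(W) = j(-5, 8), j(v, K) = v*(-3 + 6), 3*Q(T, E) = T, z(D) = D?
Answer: 262/3 ≈ 87.333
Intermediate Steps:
Q(T, E) = T/3
j(v, K) = 3*v (j(v, K) = v*3 = 3*v)
C(W) = -15 (C(W) = 3*(-5) = -15)
Z = -307/3 (Z = ((((1/3)*(-4))*(-8))*10 - 1050) + 841 = (-4/3*(-8)*10 - 1050) + 841 = ((32/3)*10 - 1050) + 841 = (320/3 - 1050) + 841 = -2830/3 + 841 = -307/3 ≈ -102.33)
C(z(-5/3)) - Z = -15 - 1*(-307/3) = -15 + 307/3 = 262/3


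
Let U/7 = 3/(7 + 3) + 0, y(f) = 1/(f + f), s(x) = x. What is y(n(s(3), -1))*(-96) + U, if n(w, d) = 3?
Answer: -139/10 ≈ -13.900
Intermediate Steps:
y(f) = 1/(2*f)
U = 21/10 (U = 7*(3/(7 + 3) + 0) = 7*(3/10 + 0) = 7*(3/10) = 21/10 ≈ 2.1000)
y(n(s(3), -1))*(-96) + U = ((1/2)/3)*(-96) + 21/10 = ((1/2)*(1/3))*(-96) + 21/10 = (1/6)*(-96) + 21/10 = -16 + 21/10 = -139/10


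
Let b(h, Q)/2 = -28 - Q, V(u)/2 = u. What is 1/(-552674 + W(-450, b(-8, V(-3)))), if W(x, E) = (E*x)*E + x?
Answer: -1/1424324 ≈ -7.0209e-7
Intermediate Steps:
V(u) = 2*u
b(h, Q) = -56 - 2*Q (b(h, Q) = 2*(-28 - Q) = -56 - 2*Q)
W(x, E) = x + x*E² (W(x, E) = x*E² + x = x + x*E²)
1/(-552674 + W(-450, b(-8, V(-3)))) = 1/(-552674 - 450*(1 + (-56 - 4*(-3))²)) = 1/(-552674 - 450*(1 + (-56 - 2*(-6))²)) = 1/(-552674 - 450*(1 + (-56 + 12)²)) = 1/(-552674 - 450*(1 + (-44)²)) = 1/(-552674 - 450*(1 + 1936)) = 1/(-552674 - 450*1937) = 1/(-552674 - 871650) = 1/(-1424324) = -1/1424324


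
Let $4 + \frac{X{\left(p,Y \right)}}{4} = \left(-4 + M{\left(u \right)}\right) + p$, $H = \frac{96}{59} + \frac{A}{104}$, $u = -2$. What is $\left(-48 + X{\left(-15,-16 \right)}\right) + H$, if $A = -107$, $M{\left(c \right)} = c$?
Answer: $- \frac{904457}{6136} \approx -147.4$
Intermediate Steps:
$H = \frac{3671}{6136}$ ($H = \frac{96}{59} - \frac{107}{104} = \frac{3671}{6136} \approx 0.59827$)
$X{\left(p,Y \right)} = -40 + 4 p$ ($X{\left(p,Y \right)} = -16 + 4 \left(\left(-4 - 2\right) + p\right) = -16 + 4 \left(-6 + p\right) = -16 + \left(-24 + 4 p\right) = -40 + 4 p$)
$\left(-48 + X{\left(-15,-16 \right)}\right) + H = \left(-48 + \left(-40 + 4 \left(-15\right)\right)\right) + \frac{3671}{6136} = \left(-48 - 100\right) + \frac{3671}{6136} = -148 + \frac{3671}{6136} = - \frac{904457}{6136}$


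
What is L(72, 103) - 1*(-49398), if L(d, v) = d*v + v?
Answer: 56917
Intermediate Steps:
L(d, v) = v + d*v
L(72, 103) - 1*(-49398) = 103*(1 + 72) - 1*(-49398) = 103*73 + 49398 = 7519 + 49398 = 56917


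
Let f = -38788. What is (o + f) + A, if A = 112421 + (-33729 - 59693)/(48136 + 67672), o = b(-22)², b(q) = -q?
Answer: 613089151/8272 ≈ 74116.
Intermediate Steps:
o = 484 (o = (-1*(-22))² = 22² = 484)
A = 929939839/8272 (A = 112421 - 93422/115808 = 112421 - 93422*1/115808 = 112421 - 6673/8272 = 929939839/8272 ≈ 1.1242e+5)
(o + f) + A = (484 - 38788) + 929939839/8272 = -38304 + 929939839/8272 = 613089151/8272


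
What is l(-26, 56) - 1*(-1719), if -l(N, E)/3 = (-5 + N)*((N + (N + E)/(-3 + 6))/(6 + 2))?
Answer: 1533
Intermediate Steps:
l(N, E) = -3*(-5 + N)*(N/6 + E/24) (l(N, E) = -3*(-5 + N)*(N + (N + E)/(-3 + 6))/(6 + 2) = -3*(-5 + N)*(N + (E + N)/3)/8 = -3*(-5 + N)*(N + (E + N)*(⅓))*(⅛) = -3*(-5 + N)*(N + (E/3 + N/3))*(⅛) = -3*(-5 + N)*(E/3 + 4*N/3)*(⅛) = -3*(-5 + N)*(N/6 + E/24))
l(-26, 56) - 1*(-1719) = (-½*(-26)² + (5/2)*(-26) + (5/8)*56 - ⅛*56*(-26)) - 1*(-1719) = (-½*676 - 65 + 35 + 182) + 1719 = (-338 - 65 + 35 + 182) + 1719 = -186 + 1719 = 1533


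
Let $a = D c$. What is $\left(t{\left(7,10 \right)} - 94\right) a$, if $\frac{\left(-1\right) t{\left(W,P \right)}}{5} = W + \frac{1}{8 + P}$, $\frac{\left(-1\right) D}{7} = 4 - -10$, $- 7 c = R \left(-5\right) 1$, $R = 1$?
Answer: $\frac{81445}{9} \approx 9049.4$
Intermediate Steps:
$c = \frac{5}{7}$ ($c = - \frac{1 \left(-5\right) 1}{7} = - \frac{\left(-5\right) 1}{7} = \left(- \frac{1}{7}\right) \left(-5\right) = \frac{5}{7} \approx 0.71429$)
$D = -98$ ($D = - 7 \left(4 - -10\right) = - 7 \left(4 + 10\right) = \left(-7\right) 14 = -98$)
$t{\left(W,P \right)} = - 5 W - \frac{5}{8 + P}$ ($t{\left(W,P \right)} = - 5 \left(W + \frac{1}{8 + P}\right) = - 5 W - \frac{5}{8 + P}$)
$a = -70$ ($a = \left(-98\right) \frac{5}{7} = -70$)
$\left(t{\left(7,10 \right)} - 94\right) a = \left(\frac{5 \left(-1 - 56 - 10 \cdot 7\right)}{8 + 10} - 94\right) \left(-70\right) = \left(\frac{5 \left(-1 - 56 - 70\right)}{18} - 94\right) \left(-70\right) = \left(5 \cdot \frac{1}{18} \left(-127\right) - 94\right) \left(-70\right) = \left(- \frac{635}{18} - 94\right) \left(-70\right) = \left(- \frac{2327}{18}\right) \left(-70\right) = \frac{81445}{9}$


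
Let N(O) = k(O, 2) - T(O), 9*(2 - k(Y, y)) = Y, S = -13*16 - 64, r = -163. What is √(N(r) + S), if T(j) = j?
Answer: 20*I*√2/3 ≈ 9.4281*I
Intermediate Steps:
S = -272 (S = -208 - 64 = -272)
k(Y, y) = 2 - Y/9
N(O) = 2 - 10*O/9 (N(O) = (2 - O/9) - O = 2 - 10*O/9)
√(N(r) + S) = √((2 - 10/9*(-163)) - 272) = √((2 + 1630/9) - 272) = √(1648/9 - 272) = √(-800/9) = 20*I*√2/3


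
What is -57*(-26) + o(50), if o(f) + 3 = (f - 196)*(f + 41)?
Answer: -11807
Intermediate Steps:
o(f) = -3 + (-196 + f)*(41 + f) (o(f) = -3 + (f - 196)*(f + 41) = -3 + (-196 + f)*(41 + f))
-57*(-26) + o(50) = -57*(-26) + (-8039 + 50² - 155*50) = 1482 + (-8039 + 2500 - 7750) = 1482 - 13289 = -11807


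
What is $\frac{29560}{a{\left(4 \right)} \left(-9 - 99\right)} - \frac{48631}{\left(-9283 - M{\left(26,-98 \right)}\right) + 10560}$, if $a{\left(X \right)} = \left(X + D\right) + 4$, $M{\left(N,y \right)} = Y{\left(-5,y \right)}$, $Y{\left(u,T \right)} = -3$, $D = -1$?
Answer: $- \frac{18650459}{241920} \approx -77.094$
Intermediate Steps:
$M{\left(N,y \right)} = -3$
$a{\left(X \right)} = 3 + X$ ($a{\left(X \right)} = \left(X - 1\right) + 4 = \left(-1 + X\right) + 4 = 3 + X$)
$\frac{29560}{a{\left(4 \right)} \left(-9 - 99\right)} - \frac{48631}{\left(-9283 - M{\left(26,-98 \right)}\right) + 10560} = \frac{29560}{\left(3 + 4\right) \left(-9 - 99\right)} - \frac{48631}{\left(-9283 - -3\right) + 10560} = \frac{29560}{7 \left(-108\right)} - \frac{48631}{\left(-9283 + 3\right) + 10560} = \frac{29560}{-756} - \frac{48631}{-9280 + 10560} = 29560 \left(- \frac{1}{756}\right) - \frac{48631}{1280} = - \frac{7390}{189} - \frac{48631}{1280} = - \frac{18650459}{241920}$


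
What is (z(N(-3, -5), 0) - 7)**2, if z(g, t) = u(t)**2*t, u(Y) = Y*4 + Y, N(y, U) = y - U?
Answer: 49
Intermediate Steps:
u(Y) = 5*Y (u(Y) = 4*Y + Y = 5*Y)
z(g, t) = 25*t**3 (z(g, t) = (5*t)**2*t = (25*t**2)*t = 25*t**3)
(z(N(-3, -5), 0) - 7)**2 = (25*0**3 - 7)**2 = (25*0 - 7)**2 = (0 - 7)**2 = (-7)**2 = 49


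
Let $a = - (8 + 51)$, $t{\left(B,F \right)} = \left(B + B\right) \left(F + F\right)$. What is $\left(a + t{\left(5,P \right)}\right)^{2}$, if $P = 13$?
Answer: $40401$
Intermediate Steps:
$t{\left(B,F \right)} = 4 B F$ ($t{\left(B,F \right)} = 2 B 2 F = 4 B F$)
$a = -59$ ($a = \left(-1\right) 59 = -59$)
$\left(a + t{\left(5,P \right)}\right)^{2} = \left(-59 + 4 \cdot 5 \cdot 13\right)^{2} = \left(-59 + 260\right)^{2} = 201^{2} = 40401$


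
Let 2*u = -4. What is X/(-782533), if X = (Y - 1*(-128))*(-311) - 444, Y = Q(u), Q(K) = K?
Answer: 39630/782533 ≈ 0.050643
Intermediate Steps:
u = -2 (u = (½)*(-4) = -2)
Y = -2
X = -39630 (X = (-2 - 1*(-128))*(-311) - 444 = (-2 + 128)*(-311) - 444 = 126*(-311) - 444 = -39186 - 444 = -39630)
X/(-782533) = -39630/(-782533) = -39630*(-1/782533) = 39630/782533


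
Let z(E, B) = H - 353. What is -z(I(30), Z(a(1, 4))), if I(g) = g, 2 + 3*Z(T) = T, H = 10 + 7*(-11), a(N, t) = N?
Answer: 420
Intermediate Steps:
H = -67 (H = 10 - 77 = -67)
Z(T) = -⅔ + T/3
z(E, B) = -420 (z(E, B) = -67 - 353 = -420)
-z(I(30), Z(a(1, 4))) = -1*(-420) = 420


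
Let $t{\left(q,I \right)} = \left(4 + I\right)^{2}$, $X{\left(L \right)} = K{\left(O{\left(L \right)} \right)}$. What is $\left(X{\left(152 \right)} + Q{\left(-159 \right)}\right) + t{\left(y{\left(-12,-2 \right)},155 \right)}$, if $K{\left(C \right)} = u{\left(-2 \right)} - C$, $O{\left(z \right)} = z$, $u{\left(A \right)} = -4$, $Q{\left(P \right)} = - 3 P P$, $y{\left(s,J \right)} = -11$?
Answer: $-50718$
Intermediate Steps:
$Q{\left(P \right)} = - 3 P^{2}$
$K{\left(C \right)} = -4 - C$
$X{\left(L \right)} = -4 - L$
$\left(X{\left(152 \right)} + Q{\left(-159 \right)}\right) + t{\left(y{\left(-12,-2 \right)},155 \right)} = \left(\left(-4 - 152\right) - 3 \left(-159\right)^{2}\right) + \left(4 + 155\right)^{2} = \left(\left(-4 - 152\right) - 75843\right) + 159^{2} = \left(-156 - 75843\right) + 25281 = -75999 + 25281 = -50718$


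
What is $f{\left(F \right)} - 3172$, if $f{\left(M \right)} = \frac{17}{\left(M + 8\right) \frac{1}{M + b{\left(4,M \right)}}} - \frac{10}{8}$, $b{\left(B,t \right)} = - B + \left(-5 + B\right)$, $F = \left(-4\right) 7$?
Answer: $- \frac{15726}{5} \approx -3145.2$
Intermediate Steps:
$F = -28$
$b{\left(B,t \right)} = -5$
$f{\left(M \right)} = - \frac{5}{4} + \frac{17 \left(-5 + M\right)}{8 + M}$ ($f{\left(M \right)} = \frac{17}{\left(M + 8\right) \frac{1}{M - 5}} - \frac{10}{8} = \frac{17}{\left(8 + M\right) \frac{1}{-5 + M}} - \frac{5}{4} = \frac{17}{\frac{1}{-5 + M} \left(8 + M\right)} - \frac{5}{4} = 17 \frac{-5 + M}{8 + M} - \frac{5}{4} = \frac{17 \left(-5 + M\right)}{8 + M} - \frac{5}{4} = - \frac{5}{4} + \frac{17 \left(-5 + M\right)}{8 + M}$)
$f{\left(F \right)} - 3172 = \frac{-380 + 63 \left(-28\right)}{4 \left(8 - 28\right)} - 3172 = \frac{-380 - 1764}{4 \left(-20\right)} - 3172 = \frac{1}{4} \left(- \frac{1}{20}\right) \left(-2144\right) - 3172 = \frac{134}{5} - 3172 = - \frac{15726}{5}$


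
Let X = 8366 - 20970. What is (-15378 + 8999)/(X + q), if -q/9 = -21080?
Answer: -6379/177116 ≈ -0.036016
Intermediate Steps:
q = 189720 (q = -9*(-21080) = 189720)
X = -12604
(-15378 + 8999)/(X + q) = (-15378 + 8999)/(-12604 + 189720) = -6379/177116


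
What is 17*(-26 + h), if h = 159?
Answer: 2261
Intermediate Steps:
17*(-26 + h) = 17*(-26 + 159) = 17*133 = 2261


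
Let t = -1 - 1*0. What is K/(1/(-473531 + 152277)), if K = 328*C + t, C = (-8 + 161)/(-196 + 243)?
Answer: -16106711798/47 ≈ -3.4270e+8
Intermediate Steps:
t = -1 (t = -1 + 0 = -1)
C = 153/47 ≈ 3.2553
K = 50137/47 (K = 328*(153/47) - 1 = 50184/47 - 1 = 50137/47 ≈ 1066.7)
K/(1/(-473531 + 152277)) = 50137/(47*(1/(-473531 + 152277))) = 50137/(47*(1/(-321254))) = 50137/(47*(-1/321254)) = (50137/47)*(-321254) = -16106711798/47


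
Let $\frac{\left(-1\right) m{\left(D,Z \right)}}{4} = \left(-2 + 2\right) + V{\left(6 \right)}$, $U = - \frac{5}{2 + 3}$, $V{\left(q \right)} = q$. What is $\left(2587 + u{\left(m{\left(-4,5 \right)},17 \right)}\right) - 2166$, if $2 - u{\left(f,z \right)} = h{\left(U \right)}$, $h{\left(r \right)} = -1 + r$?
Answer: $425$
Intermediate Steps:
$U = -1$ ($U = - \frac{5}{5} = \left(-5\right) \frac{1}{5} = -1$)
$m{\left(D,Z \right)} = -24$ ($m{\left(D,Z \right)} = - 4 \left(\left(-2 + 2\right) + 6\right) = - 4 \left(0 + 6\right) = \left(-4\right) 6 = -24$)
$u{\left(f,z \right)} = 4$ ($u{\left(f,z \right)} = 2 - \left(-1 - 1\right) = 2 - -2 = 2 + 2 = 4$)
$\left(2587 + u{\left(m{\left(-4,5 \right)},17 \right)}\right) - 2166 = \left(2587 + 4\right) - 2166 = 2591 - 2166 = 425$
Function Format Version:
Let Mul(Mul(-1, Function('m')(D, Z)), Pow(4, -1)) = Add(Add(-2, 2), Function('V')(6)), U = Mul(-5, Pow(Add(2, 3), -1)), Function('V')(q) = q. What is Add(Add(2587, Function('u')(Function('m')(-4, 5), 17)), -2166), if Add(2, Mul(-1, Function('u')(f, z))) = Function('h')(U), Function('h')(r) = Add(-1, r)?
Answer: 425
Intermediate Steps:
U = -1 (U = Mul(-5, Pow(5, -1)) = Mul(-5, Rational(1, 5)) = -1)
Function('m')(D, Z) = -24 (Function('m')(D, Z) = Mul(-4, Add(Add(-2, 2), 6)) = Mul(-4, Add(0, 6)) = Mul(-4, 6) = -24)
Function('u')(f, z) = 4 (Function('u')(f, z) = Add(2, Mul(-1, Add(-1, -1))) = Add(2, Mul(-1, -2)) = Add(2, 2) = 4)
Add(Add(2587, Function('u')(Function('m')(-4, 5), 17)), -2166) = Add(Add(2587, 4), -2166) = Add(2591, -2166) = 425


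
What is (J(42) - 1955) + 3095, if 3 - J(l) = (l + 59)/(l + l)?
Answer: 95911/84 ≈ 1141.8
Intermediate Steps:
J(l) = 3 - (59 + l)/(2*l) (J(l) = 3 - (l + 59)/(l + l) = 3 - (59 + l)/(2*l))
(J(42) - 1955) + 3095 = ((½)*(-59 + 5*42)/42 - 1955) + 3095 = ((½)*(1/42)*(-59 + 210) - 1955) + 3095 = ((½)*(1/42)*151 - 1955) + 3095 = (151/84 - 1955) + 3095 = -164069/84 + 3095 = 95911/84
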